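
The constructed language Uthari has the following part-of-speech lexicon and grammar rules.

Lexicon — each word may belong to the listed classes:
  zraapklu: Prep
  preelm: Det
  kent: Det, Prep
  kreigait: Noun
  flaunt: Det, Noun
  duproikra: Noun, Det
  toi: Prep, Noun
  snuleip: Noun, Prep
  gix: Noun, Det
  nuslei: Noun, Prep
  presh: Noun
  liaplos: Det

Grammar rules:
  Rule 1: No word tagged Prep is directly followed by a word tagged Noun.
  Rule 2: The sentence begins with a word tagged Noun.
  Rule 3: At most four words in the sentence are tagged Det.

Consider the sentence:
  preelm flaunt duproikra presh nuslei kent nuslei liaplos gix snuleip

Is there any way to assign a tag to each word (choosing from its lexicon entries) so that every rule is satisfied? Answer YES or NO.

NO

Candidates per position — 1:preelm {Det}; 2:flaunt {Det,Noun}; 3:duproikra {Noun,Det}; 4:presh {Noun}; 5:nuslei {Noun,Prep}; 6:kent {Det,Prep}; 7:nuslei {Noun,Prep}; 8:liaplos {Det}; 9:gix {Noun,Det}; 10:snuleip {Noun,Prep}.
Rule 2 cannot be satisfied by any choice of tags from the lexicon.
So there is no consistent tagging.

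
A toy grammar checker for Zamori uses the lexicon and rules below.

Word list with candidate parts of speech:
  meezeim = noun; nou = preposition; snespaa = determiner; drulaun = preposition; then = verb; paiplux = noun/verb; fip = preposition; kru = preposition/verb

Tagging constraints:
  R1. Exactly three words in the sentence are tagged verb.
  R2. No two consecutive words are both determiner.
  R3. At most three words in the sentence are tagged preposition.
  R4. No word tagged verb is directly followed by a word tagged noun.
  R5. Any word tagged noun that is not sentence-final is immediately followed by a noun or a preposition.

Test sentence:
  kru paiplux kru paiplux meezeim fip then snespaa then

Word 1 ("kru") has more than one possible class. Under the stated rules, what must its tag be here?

Candidates per position — 1:kru {preposition,verb}; 2:paiplux {noun,verb}; 3:kru {preposition,verb}; 4:paiplux {noun,verb}; 5:meezeim {noun}; 6:fip {preposition}; 7:then {verb}; 8:snespaa {determiner}; 9:then {verb}.
At position 3, choosing verb makes rule 4 impossible to satisfy; hence preposition.
At position 4, choosing verb makes rule 4 impossible to satisfy; hence noun.
Position 1: the remaining choice is settled jointly with positions 2 — only preposition at position 1 is part of a tagging that satisfies every rule.
The unique satisfying tagging is: preposition verb preposition noun noun preposition verb determiner verb.
Verifying each rule — rule 1 satisfied; rule 2 satisfied; rule 3 satisfied; rule 4 satisfied; rule 5 satisfied.

preposition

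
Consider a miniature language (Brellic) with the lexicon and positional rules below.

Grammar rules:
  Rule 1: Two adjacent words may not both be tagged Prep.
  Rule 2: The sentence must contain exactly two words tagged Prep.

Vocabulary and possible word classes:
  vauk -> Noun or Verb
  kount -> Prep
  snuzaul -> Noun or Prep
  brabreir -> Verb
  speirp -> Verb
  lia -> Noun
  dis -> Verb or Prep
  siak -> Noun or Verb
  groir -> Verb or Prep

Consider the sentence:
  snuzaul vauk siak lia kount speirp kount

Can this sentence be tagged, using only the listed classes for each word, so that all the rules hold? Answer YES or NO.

YES

Candidates per position — 1:snuzaul {Noun,Prep}; 2:vauk {Noun,Verb}; 3:siak {Noun,Verb}; 4:lia {Noun}; 5:kount {Prep}; 6:speirp {Verb}; 7:kount {Prep}.
One satisfying assignment: Noun Noun Verb Noun Prep Verb Prep.
Check: rule 1 holds; rule 2 holds.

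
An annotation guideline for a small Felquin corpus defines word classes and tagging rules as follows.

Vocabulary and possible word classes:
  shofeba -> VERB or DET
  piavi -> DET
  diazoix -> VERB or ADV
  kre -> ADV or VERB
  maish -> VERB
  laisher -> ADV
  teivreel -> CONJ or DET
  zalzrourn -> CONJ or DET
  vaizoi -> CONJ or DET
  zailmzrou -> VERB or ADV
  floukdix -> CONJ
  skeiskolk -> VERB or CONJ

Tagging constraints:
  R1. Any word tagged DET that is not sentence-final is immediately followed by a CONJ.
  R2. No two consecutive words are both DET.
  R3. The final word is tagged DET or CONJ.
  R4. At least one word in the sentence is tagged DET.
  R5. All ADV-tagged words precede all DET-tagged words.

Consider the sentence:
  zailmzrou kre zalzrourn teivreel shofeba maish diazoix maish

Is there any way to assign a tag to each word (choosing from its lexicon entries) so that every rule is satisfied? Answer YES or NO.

Candidates per position — 1:zailmzrou {VERB,ADV}; 2:kre {ADV,VERB}; 3:zalzrourn {CONJ,DET}; 4:teivreel {CONJ,DET}; 5:shofeba {VERB,DET}; 6:maish {VERB}; 7:diazoix {VERB,ADV}; 8:maish {VERB}.
Rule 3 cannot be satisfied by any choice of tags from the lexicon.
So there is no consistent tagging.

NO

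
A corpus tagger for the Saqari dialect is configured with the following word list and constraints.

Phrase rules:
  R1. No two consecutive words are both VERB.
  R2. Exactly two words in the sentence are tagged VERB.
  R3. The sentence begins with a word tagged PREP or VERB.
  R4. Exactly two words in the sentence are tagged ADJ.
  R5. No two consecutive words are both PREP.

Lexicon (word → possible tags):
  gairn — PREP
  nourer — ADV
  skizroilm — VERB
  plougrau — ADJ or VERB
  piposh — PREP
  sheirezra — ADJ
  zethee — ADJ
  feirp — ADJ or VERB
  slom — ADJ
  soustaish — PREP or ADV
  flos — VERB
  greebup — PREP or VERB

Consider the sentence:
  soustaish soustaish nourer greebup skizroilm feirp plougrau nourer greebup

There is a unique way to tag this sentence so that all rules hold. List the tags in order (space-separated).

PREP ADV ADV PREP VERB ADJ ADJ ADV VERB

Candidates per position — 1:soustaish {PREP,ADV}; 2:soustaish {PREP,ADV}; 3:nourer {ADV}; 4:greebup {PREP,VERB}; 5:skizroilm {VERB}; 6:feirp {ADJ,VERB}; 7:plougrau {ADJ,VERB}; 8:nourer {ADV}; 9:greebup {PREP,VERB}.
Word 1 cannot be ADV — rule 3 would then fail for every completion. It is PREP.
Word 2 cannot be PREP — rule 5 would then fail for every completion. It is ADV.
Word 4 cannot be VERB — rule 1 would then fail for every completion. It is PREP.
Word 6 cannot be VERB — rule 1 would then fail for every completion. It is ADJ.
Word 7 cannot be VERB — rule 4 would then fail for every completion. It is ADJ.
Word 9 cannot be PREP — rule 2 would then fail for every completion. It is VERB.
The unique satisfying tagging is: PREP ADV ADV PREP VERB ADJ ADJ ADV VERB.
Check: rule 1 ✓; rule 2 ✓; rule 3 ✓; rule 4 ✓; rule 5 ✓.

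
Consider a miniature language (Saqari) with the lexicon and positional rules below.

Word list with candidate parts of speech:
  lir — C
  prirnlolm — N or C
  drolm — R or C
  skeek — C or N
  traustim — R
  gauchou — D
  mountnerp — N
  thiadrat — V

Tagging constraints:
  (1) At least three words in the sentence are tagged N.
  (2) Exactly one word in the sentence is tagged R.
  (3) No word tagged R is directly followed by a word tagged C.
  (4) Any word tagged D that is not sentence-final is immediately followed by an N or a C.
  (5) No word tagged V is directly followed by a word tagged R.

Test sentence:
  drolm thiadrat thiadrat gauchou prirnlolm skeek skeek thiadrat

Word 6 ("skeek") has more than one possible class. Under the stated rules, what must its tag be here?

N

Candidates per position — 1:drolm {R,C}; 2:thiadrat {V}; 3:thiadrat {V}; 4:gauchou {D}; 5:prirnlolm {N,C}; 6:skeek {C,N}; 7:skeek {C,N}; 8:thiadrat {V}.
If word 1 were C, no tagging could satisfy rule 2; so word 1 is R.
If word 5 were C, no tagging could satisfy rule 1; so word 5 is N.
If word 6 were C, no tagging could satisfy rule 1; so word 6 is N.
If word 7 were C, no tagging could satisfy rule 1; so word 7 is N.
That leaves exactly one tagging: R V V D N N N V.
Check: rule 1 ✓; rule 2 ✓; rule 3 ✓; rule 4 ✓; rule 5 ✓.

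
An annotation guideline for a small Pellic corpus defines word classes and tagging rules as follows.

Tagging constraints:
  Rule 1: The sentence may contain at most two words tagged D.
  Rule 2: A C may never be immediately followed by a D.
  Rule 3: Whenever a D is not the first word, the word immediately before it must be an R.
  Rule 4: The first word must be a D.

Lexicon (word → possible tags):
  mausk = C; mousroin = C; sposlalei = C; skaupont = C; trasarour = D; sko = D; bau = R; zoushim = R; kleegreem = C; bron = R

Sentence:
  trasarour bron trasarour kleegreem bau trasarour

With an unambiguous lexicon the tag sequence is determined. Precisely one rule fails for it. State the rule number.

Fixed tagging: D R D C R D.
Rule check: R1 ✗, R2 ✓, R3 ✓, R4 ✓.
Only rule 1 fails.

1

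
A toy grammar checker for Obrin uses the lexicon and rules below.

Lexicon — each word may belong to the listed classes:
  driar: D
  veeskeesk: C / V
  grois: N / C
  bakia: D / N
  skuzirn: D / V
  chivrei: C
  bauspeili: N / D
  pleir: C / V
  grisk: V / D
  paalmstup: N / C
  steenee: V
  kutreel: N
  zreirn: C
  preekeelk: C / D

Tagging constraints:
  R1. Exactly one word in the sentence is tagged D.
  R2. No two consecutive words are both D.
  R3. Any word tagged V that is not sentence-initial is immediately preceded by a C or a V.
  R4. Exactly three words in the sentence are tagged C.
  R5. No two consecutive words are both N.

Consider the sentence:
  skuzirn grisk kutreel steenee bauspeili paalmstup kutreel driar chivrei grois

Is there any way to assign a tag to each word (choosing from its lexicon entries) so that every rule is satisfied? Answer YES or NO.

Candidates per position — 1:skuzirn {D,V}; 2:grisk {V,D}; 3:kutreel {N}; 4:steenee {V}; 5:bauspeili {N,D}; 6:paalmstup {N,C}; 7:kutreel {N}; 8:driar {D}; 9:chivrei {C}; 10:grois {N,C}.
Rule 3 cannot be satisfied by any choice of tags from the lexicon.
So there is no consistent tagging.

NO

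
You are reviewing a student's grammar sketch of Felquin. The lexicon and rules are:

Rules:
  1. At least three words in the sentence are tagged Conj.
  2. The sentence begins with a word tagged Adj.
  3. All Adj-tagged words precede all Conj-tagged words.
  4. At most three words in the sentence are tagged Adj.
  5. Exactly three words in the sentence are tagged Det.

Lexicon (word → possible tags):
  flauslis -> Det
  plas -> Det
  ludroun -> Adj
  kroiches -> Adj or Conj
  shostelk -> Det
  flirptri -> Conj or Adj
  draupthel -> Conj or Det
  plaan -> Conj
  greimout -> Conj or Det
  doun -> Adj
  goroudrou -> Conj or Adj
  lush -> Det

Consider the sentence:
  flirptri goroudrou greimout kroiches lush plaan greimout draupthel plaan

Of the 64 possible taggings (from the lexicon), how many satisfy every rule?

8

Candidates per position — 1:flirptri {Conj,Adj}; 2:goroudrou {Conj,Adj}; 3:greimout {Conj,Det}; 4:kroiches {Adj,Conj}; 5:lush {Det}; 6:plaan {Conj}; 7:greimout {Conj,Det}; 8:draupthel {Conj,Det}; 9:plaan {Conj}.
There are 64 candidate sequences in total.
Checking each against the rules leaves 8 sequences.
Count = 8.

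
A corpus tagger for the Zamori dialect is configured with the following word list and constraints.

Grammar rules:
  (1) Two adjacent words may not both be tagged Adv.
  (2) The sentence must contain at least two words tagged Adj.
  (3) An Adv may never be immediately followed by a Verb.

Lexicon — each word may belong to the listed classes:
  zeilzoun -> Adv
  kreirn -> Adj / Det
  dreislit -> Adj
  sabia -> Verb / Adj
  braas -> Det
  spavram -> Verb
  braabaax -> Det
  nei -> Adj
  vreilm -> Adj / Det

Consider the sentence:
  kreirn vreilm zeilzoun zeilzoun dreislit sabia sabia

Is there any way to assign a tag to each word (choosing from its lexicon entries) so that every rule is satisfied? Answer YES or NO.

NO

Candidates per position — 1:kreirn {Adj,Det}; 2:vreilm {Adj,Det}; 3:zeilzoun {Adv}; 4:zeilzoun {Adv}; 5:dreislit {Adj}; 6:sabia {Verb,Adj}; 7:sabia {Verb,Adj}.
Rule 1 cannot be satisfied by any choice of tags from the lexicon.
So there is no consistent tagging.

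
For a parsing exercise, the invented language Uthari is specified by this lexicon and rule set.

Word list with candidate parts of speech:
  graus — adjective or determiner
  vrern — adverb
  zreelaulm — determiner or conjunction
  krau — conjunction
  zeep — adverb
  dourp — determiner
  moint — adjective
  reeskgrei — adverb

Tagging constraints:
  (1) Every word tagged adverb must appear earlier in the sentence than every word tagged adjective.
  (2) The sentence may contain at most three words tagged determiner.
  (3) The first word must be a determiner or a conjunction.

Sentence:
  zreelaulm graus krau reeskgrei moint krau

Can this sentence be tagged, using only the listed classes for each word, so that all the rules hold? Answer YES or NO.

Candidates per position — 1:zreelaulm {determiner,conjunction}; 2:graus {adjective,determiner}; 3:krau {conjunction}; 4:reeskgrei {adverb}; 5:moint {adjective}; 6:krau {conjunction}.
One satisfying assignment: determiner determiner conjunction adverb adjective conjunction.
Check: rule 1 satisfied; rule 2 satisfied; rule 3 satisfied.

YES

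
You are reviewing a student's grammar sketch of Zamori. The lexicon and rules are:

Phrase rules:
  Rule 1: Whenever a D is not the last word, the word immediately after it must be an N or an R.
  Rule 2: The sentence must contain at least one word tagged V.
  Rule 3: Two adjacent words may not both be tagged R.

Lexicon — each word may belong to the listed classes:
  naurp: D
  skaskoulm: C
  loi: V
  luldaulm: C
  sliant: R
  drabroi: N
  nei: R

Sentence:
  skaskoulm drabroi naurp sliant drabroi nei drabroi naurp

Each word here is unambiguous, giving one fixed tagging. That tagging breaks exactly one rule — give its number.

Fixed tagging: C N D R N R N D.
Applying the rules: R1 holds, R2 violated, R3 holds.
Only rule 2 fails.

2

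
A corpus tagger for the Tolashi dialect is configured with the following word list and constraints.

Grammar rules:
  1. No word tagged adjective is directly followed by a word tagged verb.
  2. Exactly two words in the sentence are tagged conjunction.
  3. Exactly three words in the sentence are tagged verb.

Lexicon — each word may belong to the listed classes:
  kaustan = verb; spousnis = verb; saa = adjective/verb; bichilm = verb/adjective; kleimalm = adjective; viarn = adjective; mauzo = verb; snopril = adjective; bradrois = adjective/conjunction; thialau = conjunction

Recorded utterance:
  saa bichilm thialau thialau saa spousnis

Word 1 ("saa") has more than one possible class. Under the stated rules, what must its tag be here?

Candidates per position — 1:saa {adjective,verb}; 2:bichilm {verb,adjective}; 3:thialau {conjunction}; 4:thialau {conjunction}; 5:saa {adjective,verb}; 6:spousnis {verb}.
If word 5 were adjective, no tagging could satisfy rule 1; so word 5 is verb.
Position 1: the remaining choice is settled jointly with positions 2 — only verb at position 1 is part of a tagging that satisfies every rule.
That leaves exactly one tagging: verb adjective conjunction conjunction verb verb.
Verifying each rule — rule 1 ✓; rule 2 ✓; rule 3 ✓.

verb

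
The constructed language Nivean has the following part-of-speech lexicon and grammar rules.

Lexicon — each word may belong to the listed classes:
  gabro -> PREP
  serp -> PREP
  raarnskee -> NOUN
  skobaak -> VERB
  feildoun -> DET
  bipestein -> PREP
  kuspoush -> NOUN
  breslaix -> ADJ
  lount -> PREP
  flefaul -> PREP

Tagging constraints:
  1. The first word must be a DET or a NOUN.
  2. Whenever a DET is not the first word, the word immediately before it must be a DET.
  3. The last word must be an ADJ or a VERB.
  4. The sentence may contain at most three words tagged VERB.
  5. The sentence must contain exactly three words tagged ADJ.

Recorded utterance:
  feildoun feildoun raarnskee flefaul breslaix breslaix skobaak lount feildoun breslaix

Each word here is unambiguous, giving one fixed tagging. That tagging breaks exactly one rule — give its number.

2

Fixed tagging: DET DET NOUN PREP ADJ ADJ VERB PREP DET ADJ.
Rule check: R1 ok, R2 fails, R3 ok, R4 ok, R5 ok.
Only rule 2 fails.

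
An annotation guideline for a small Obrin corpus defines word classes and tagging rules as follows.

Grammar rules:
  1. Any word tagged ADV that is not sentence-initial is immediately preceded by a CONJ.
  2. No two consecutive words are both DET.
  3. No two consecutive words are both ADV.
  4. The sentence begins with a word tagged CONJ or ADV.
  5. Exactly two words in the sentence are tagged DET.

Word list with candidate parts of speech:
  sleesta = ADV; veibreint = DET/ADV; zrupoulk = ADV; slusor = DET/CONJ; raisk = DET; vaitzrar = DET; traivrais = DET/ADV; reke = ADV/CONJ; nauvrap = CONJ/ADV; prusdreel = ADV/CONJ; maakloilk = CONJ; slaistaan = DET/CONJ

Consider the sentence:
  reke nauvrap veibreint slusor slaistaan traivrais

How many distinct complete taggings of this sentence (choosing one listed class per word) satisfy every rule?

Candidates per position — 1:reke {ADV,CONJ}; 2:nauvrap {CONJ,ADV}; 3:veibreint {DET,ADV}; 4:slusor {DET,CONJ}; 5:slaistaan {DET,CONJ}; 6:traivrais {DET,ADV}.
There are 64 candidate sequences in total.
The sequences that satisfy every rule: ADV CONJ DET CONJ CONJ DET; ADV CONJ ADV DET CONJ DET; CONJ CONJ DET CONJ CONJ DET; CONJ CONJ ADV DET CONJ DET; CONJ ADV DET CONJ CONJ DET.
Count = 5.

5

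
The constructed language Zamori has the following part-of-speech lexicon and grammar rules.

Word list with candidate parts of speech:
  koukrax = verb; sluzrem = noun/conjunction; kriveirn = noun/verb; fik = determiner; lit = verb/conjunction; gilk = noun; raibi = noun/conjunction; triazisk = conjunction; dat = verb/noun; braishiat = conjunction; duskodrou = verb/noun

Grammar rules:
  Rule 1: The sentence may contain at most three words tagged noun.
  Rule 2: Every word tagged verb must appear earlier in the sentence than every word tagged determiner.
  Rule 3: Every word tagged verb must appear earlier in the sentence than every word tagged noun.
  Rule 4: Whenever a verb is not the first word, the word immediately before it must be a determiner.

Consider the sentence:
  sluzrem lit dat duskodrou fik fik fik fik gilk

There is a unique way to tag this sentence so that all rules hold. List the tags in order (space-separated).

Candidates per position — 1:sluzrem {noun,conjunction}; 2:lit {verb,conjunction}; 3:dat {verb,noun}; 4:duskodrou {verb,noun}; 5:fik {determiner}; 6:fik {determiner}; 7:fik {determiner}; 8:fik {determiner}; 9:gilk {noun}.
Position 2: tagging it verb would leave rule 4 unsatisfiable, so it must be conjunction.
Position 3: tagging it verb would leave rule 4 unsatisfiable, so it must be noun.
Position 4: tagging it verb would leave rule 3 unsatisfiable, so it must be noun.
Position 1: tagging it noun would leave rule 1 unsatisfiable, so it must be conjunction.
That leaves exactly one tagging: conjunction conjunction noun noun determiner determiner determiner determiner noun.
Verifying each rule — rule 1 ✓; rule 2 ✓; rule 3 ✓; rule 4 ✓.

conjunction conjunction noun noun determiner determiner determiner determiner noun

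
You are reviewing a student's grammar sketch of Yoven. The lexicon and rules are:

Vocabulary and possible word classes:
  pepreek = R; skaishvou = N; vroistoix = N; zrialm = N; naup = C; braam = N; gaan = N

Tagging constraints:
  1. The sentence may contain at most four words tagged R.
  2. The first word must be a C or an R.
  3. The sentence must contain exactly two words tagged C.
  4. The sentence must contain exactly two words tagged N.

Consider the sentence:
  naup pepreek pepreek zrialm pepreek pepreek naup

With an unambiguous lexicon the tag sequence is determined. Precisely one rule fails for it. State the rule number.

Fixed tagging: C R R N R R C.
Applying the rules: R1 holds, R2 holds, R3 holds, R4 violated.
Only rule 4 fails.

4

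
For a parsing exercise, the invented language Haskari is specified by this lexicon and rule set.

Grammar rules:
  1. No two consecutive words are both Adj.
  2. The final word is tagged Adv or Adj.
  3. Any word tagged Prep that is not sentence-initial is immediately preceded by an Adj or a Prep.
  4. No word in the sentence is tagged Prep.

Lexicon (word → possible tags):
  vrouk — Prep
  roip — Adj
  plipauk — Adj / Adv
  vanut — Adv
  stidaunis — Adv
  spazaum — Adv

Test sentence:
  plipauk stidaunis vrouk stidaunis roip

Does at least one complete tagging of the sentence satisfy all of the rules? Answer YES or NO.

NO

Candidates per position — 1:plipauk {Adj,Adv}; 2:stidaunis {Adv}; 3:vrouk {Prep}; 4:stidaunis {Adv}; 5:roip {Adj}.
Rule 3 cannot be satisfied by any choice of tags from the lexicon.
So there is no consistent tagging.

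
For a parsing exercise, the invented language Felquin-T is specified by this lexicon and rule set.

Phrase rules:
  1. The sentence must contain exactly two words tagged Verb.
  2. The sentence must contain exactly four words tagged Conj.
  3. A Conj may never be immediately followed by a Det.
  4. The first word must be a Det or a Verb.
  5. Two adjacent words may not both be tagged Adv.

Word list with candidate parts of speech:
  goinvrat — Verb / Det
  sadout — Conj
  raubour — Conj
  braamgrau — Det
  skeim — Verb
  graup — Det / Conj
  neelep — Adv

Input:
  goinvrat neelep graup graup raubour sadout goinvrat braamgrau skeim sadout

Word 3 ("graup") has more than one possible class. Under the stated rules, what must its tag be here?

Candidates per position — 1:goinvrat {Verb,Det}; 2:neelep {Adv}; 3:graup {Det,Conj}; 4:graup {Det,Conj}; 5:raubour {Conj}; 6:sadout {Conj}; 7:goinvrat {Verb,Det}; 8:braamgrau {Det}; 9:skeim {Verb}; 10:sadout {Conj}.
At position 7, choosing Det makes rule 3 impossible to satisfy; hence Verb.
At position 1, choosing Verb makes rule 1 impossible to satisfy; hence Det.
Position 3: the remaining choice is settled jointly with positions 4 — only Det at position 3 is part of a tagging that satisfies every rule.
The only consistent sequence is: Det Adv Det Conj Conj Conj Verb Det Verb Conj.
Checking: rule 1 satisfied; rule 2 satisfied; rule 3 satisfied; rule 4 satisfied; rule 5 satisfied.

Det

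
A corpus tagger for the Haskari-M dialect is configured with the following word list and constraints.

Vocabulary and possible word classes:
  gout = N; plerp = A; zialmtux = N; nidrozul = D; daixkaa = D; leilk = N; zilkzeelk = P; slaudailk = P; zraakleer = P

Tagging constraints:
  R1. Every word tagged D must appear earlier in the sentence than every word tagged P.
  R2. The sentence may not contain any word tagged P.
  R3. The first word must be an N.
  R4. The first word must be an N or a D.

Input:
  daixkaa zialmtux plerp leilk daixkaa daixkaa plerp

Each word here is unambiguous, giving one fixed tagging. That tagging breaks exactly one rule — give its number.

3

Fixed tagging: D N A N D D A.
Applying the rules: R1 ✓, R2 ✓, R3 ✗, R4 ✓.
Only rule 3 fails.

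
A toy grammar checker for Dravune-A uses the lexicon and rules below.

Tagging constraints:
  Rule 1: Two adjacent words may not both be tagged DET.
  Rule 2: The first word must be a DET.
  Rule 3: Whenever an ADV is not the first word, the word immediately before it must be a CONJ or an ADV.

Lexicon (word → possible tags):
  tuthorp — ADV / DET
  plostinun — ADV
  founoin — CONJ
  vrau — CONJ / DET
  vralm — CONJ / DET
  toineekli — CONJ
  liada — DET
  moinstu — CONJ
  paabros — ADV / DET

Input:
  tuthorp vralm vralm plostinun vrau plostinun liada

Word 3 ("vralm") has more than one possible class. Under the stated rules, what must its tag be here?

CONJ

Candidates per position — 1:tuthorp {ADV,DET}; 2:vralm {CONJ,DET}; 3:vralm {CONJ,DET}; 4:plostinun {ADV}; 5:vrau {CONJ,DET}; 6:plostinun {ADV}; 7:liada {DET}.
Position 1: ADV is ruled out by rule 2; that leaves DET.
Position 2: DET is ruled out by rule 1; that leaves CONJ.
Position 3: DET is ruled out by rule 3; that leaves CONJ.
Position 5: DET is ruled out by rule 3; that leaves CONJ.
The unique satisfying tagging is: DET CONJ CONJ ADV CONJ ADV DET.
Checking: rule 1 ok; rule 2 ok; rule 3 ok.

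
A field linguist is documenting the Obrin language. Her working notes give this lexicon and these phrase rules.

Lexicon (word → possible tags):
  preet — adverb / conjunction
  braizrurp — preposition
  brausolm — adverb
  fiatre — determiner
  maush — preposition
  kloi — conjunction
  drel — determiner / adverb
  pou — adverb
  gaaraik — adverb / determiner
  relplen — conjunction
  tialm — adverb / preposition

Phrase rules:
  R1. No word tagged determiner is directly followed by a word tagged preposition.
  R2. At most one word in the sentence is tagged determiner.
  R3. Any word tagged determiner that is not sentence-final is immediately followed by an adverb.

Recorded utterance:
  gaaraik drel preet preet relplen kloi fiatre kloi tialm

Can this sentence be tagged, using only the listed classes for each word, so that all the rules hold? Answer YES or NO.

Candidates per position — 1:gaaraik {adverb,determiner}; 2:drel {determiner,adverb}; 3:preet {adverb,conjunction}; 4:preet {adverb,conjunction}; 5:relplen {conjunction}; 6:kloi {conjunction}; 7:fiatre {determiner}; 8:kloi {conjunction}; 9:tialm {adverb,preposition}.
Rule 3 cannot be satisfied by any choice of tags from the lexicon.
So there is no consistent tagging.

NO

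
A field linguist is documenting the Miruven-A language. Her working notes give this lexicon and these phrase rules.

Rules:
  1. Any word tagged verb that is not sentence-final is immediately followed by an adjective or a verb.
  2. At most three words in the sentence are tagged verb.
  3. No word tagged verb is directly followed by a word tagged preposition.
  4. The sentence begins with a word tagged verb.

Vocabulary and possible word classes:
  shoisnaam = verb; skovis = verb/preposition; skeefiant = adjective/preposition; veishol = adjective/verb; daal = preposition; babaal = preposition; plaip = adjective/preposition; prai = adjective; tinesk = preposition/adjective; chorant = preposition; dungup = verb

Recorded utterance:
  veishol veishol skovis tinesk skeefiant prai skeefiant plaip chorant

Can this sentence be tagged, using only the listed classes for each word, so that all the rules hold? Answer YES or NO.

YES

Candidates per position — 1:veishol {adjective,verb}; 2:veishol {adjective,verb}; 3:skovis {verb,preposition}; 4:tinesk {preposition,adjective}; 5:skeefiant {adjective,preposition}; 6:prai {adjective}; 7:skeefiant {adjective,preposition}; 8:plaip {adjective,preposition}; 9:chorant {preposition}.
One satisfying assignment: verb adjective preposition preposition adjective adjective preposition preposition preposition.
Checking: rule 1 holds; rule 2 holds; rule 3 holds; rule 4 holds.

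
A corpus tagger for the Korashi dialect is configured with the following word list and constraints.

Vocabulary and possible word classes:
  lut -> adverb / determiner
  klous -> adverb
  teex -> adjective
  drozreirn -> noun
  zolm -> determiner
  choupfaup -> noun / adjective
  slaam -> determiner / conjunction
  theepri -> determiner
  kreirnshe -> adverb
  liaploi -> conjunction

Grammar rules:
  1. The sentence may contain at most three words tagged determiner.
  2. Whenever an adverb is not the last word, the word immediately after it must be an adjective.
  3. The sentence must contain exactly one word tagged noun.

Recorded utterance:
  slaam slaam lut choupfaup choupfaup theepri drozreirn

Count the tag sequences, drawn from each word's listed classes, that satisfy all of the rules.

Candidates per position — 1:slaam {determiner,conjunction}; 2:slaam {determiner,conjunction}; 3:lut {adverb,determiner}; 4:choupfaup {noun,adjective}; 5:choupfaup {noun,adjective}; 6:theepri {determiner}; 7:drozreirn {noun}.
There are 32 candidate sequences in total.
Checking each against the rules leaves 7 sequences.
Count = 7.

7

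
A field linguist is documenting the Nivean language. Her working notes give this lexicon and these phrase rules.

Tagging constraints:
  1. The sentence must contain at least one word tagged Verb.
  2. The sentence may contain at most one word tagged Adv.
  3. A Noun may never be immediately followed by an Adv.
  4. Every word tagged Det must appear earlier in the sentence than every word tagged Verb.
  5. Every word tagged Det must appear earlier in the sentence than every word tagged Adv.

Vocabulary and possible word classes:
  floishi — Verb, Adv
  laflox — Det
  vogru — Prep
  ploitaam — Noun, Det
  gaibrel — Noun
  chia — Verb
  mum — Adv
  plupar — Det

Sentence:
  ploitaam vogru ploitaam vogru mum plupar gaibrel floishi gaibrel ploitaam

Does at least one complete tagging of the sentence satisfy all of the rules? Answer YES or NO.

Candidates per position — 1:ploitaam {Noun,Det}; 2:vogru {Prep}; 3:ploitaam {Noun,Det}; 4:vogru {Prep}; 5:mum {Adv}; 6:plupar {Det}; 7:gaibrel {Noun}; 8:floishi {Verb,Adv}; 9:gaibrel {Noun}; 10:ploitaam {Noun,Det}.
Rule 5 cannot be satisfied by any choice of tags from the lexicon.
So there is no consistent tagging.

NO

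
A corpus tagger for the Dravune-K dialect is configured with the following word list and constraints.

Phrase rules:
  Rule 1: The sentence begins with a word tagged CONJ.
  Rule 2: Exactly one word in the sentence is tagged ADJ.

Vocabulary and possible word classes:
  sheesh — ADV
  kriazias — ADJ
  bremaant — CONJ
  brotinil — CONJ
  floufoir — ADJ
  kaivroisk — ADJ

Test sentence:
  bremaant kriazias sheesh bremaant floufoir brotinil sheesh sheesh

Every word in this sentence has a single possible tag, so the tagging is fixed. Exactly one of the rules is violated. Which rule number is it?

Fixed tagging: CONJ ADJ ADV CONJ ADJ CONJ ADV ADV.
Checking each rule: R1 ok, R2 fails.
Only rule 2 fails.

2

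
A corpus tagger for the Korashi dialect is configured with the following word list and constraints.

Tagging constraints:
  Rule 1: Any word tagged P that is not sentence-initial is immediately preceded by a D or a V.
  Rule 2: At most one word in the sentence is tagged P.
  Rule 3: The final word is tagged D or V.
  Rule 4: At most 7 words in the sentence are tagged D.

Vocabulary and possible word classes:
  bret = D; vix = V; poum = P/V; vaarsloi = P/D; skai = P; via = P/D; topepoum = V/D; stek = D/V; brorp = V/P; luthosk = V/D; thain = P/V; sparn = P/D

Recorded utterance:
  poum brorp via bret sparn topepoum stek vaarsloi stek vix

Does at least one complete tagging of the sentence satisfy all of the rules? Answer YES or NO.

YES

Candidates per position — 1:poum {P,V}; 2:brorp {V,P}; 3:via {P,D}; 4:bret {D}; 5:sparn {P,D}; 6:topepoum {V,D}; 7:stek {D,V}; 8:vaarsloi {P,D}; 9:stek {D,V}; 10:vix {V}.
One satisfying assignment: V P D D D V V D D V.
Check: rule 1 ✓; rule 2 ✓; rule 3 ✓; rule 4 ✓.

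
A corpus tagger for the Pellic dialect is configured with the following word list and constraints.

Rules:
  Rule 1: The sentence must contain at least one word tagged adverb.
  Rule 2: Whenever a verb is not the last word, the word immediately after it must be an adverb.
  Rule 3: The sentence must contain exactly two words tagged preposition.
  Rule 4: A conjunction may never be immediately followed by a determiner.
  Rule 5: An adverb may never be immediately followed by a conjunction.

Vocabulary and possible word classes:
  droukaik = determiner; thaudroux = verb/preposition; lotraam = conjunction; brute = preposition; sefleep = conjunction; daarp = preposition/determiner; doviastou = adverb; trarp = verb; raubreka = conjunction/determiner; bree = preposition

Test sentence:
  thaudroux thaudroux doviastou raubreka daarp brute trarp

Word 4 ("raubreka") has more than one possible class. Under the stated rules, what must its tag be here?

determiner

Candidates per position — 1:thaudroux {verb,preposition}; 2:thaudroux {verb,preposition}; 3:doviastou {adverb}; 4:raubreka {conjunction,determiner}; 5:daarp {preposition,determiner}; 6:brute {preposition}; 7:trarp {verb}.
Position 1: tagging it verb would leave rule 2 unsatisfiable, so it must be preposition.
Position 2: tagging it preposition would leave rule 3 unsatisfiable, so it must be verb.
Position 4: tagging it conjunction would leave rule 5 unsatisfiable, so it must be determiner.
Position 5: tagging it preposition would leave rule 3 unsatisfiable, so it must be determiner.
So the tagging must be: preposition verb adverb determiner determiner preposition verb.
Checking: rule 1 holds; rule 2 holds; rule 3 holds; rule 4 holds; rule 5 holds.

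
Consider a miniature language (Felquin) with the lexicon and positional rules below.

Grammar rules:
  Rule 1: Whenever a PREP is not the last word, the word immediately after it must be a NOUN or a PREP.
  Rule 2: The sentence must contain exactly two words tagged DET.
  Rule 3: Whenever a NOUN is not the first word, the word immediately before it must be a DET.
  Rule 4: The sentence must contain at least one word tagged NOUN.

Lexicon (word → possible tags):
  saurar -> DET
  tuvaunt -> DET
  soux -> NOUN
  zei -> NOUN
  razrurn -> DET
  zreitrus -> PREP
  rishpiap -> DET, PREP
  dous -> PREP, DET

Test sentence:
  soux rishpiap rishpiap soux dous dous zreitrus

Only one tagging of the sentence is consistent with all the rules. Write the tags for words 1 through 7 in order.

Candidates per position — 1:soux {NOUN}; 2:rishpiap {DET,PREP}; 3:rishpiap {DET,PREP}; 4:soux {NOUN}; 5:dous {PREP,DET}; 6:dous {PREP,DET}; 7:zreitrus {PREP}.
Position 3: PREP is ruled out by rule 3; that leaves DET.
Position 2: PREP is ruled out by rule 1; that leaves DET.
Position 5: DET is ruled out by rule 2; that leaves PREP.
Position 6: DET is ruled out by rule 1; that leaves PREP.
That leaves exactly one tagging: NOUN DET DET NOUN PREP PREP PREP.
Checking: rule 1 holds; rule 2 holds; rule 3 holds; rule 4 holds.

NOUN DET DET NOUN PREP PREP PREP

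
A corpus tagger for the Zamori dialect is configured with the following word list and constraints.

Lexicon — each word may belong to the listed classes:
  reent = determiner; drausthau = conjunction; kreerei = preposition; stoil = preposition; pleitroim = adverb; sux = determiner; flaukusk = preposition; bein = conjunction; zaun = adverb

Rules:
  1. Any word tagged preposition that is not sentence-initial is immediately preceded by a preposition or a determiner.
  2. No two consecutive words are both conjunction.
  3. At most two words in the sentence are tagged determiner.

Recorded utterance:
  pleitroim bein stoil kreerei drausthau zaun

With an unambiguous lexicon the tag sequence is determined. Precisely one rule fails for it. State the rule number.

Fixed tagging: adverb conjunction preposition preposition conjunction adverb.
Rule check: R1 ✗, R2 ✓, R3 ✓.
Only rule 1 fails.

1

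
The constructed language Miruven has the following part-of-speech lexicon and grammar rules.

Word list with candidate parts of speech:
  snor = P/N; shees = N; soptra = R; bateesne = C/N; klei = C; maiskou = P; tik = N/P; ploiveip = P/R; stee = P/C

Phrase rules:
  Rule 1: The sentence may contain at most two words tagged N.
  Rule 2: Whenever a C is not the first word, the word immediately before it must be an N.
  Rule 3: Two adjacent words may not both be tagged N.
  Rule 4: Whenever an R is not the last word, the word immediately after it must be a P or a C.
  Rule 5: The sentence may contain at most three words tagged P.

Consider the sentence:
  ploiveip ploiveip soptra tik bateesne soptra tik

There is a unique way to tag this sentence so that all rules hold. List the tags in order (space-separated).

Candidates per position — 1:ploiveip {P,R}; 2:ploiveip {P,R}; 3:soptra {R}; 4:tik {N,P}; 5:bateesne {C,N}; 6:soptra {R}; 7:tik {N,P}.
Position 2: R is ruled out by rule 4; that leaves P.
Position 4: N is ruled out by rule 4; that leaves P.
Position 5: C is ruled out by rule 2; that leaves N.
Position 7: N is ruled out by rule 4; that leaves P.
Position 1: P is ruled out by rule 5; that leaves R.
That leaves exactly one tagging: R P R P N R P.
Verifying each rule — rule 1 ✓; rule 2 ✓; rule 3 ✓; rule 4 ✓; rule 5 ✓.

R P R P N R P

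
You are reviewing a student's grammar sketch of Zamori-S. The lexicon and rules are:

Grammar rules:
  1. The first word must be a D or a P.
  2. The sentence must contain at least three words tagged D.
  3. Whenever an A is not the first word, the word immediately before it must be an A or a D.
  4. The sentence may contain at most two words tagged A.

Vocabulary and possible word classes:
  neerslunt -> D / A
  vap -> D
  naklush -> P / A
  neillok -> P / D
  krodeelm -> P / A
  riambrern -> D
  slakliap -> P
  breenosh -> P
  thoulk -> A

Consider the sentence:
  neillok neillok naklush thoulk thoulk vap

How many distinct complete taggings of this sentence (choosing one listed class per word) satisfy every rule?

Candidates per position — 1:neillok {P,D}; 2:neillok {P,D}; 3:naklush {P,A}; 4:thoulk {A}; 5:thoulk {A}; 6:vap {D}.
There are 8 candidate sequences in total.
Every candidate sequence violates at least one rule; no consistent tagging exists.
Count = 0.

0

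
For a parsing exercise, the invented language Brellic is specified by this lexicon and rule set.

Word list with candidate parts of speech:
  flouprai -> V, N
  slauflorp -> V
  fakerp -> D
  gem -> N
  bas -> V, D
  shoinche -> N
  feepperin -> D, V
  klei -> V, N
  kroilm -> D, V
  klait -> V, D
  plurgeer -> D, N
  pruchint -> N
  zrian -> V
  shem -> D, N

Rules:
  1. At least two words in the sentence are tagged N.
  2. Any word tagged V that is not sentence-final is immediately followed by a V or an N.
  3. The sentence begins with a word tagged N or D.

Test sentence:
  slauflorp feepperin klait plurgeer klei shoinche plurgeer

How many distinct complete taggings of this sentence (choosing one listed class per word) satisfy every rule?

0

Candidates per position — 1:slauflorp {V}; 2:feepperin {D,V}; 3:klait {V,D}; 4:plurgeer {D,N}; 5:klei {V,N}; 6:shoinche {N}; 7:plurgeer {D,N}.
There are 32 candidate sequences in total.
Rule 3 cannot be satisfied by any choice of tags from the lexicon.
So there is no consistent tagging.
Count = 0.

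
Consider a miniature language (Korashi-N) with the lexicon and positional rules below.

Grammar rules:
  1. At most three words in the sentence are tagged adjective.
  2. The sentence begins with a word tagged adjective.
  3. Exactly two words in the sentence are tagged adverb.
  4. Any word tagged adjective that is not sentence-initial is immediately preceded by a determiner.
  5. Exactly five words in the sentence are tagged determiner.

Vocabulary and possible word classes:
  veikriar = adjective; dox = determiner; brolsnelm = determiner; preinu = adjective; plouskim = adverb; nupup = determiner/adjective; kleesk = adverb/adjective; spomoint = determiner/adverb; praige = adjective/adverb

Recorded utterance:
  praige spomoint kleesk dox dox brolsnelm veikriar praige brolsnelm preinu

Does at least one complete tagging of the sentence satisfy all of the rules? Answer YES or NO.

YES

Candidates per position — 1:praige {adjective,adverb}; 2:spomoint {determiner,adverb}; 3:kleesk {adverb,adjective}; 4:dox {determiner}; 5:dox {determiner}; 6:brolsnelm {determiner}; 7:veikriar {adjective}; 8:praige {adjective,adverb}; 9:brolsnelm {determiner}; 10:preinu {adjective}.
One satisfying assignment: adjective determiner adverb determiner determiner determiner adjective adverb determiner adjective.
Checking: rule 1 holds; rule 2 holds; rule 3 holds; rule 4 holds; rule 5 holds.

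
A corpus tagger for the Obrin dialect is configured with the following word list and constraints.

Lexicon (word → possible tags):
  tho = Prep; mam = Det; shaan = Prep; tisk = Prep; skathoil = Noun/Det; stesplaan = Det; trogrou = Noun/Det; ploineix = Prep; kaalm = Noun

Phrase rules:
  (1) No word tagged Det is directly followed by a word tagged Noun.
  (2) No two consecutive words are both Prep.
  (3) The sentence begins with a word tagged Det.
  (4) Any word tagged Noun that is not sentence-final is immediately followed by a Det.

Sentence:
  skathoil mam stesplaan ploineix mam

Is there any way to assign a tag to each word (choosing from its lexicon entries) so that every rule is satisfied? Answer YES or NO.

YES

Candidates per position — 1:skathoil {Noun,Det}; 2:mam {Det}; 3:stesplaan {Det}; 4:ploineix {Prep}; 5:mam {Det}.
One satisfying assignment: Det Det Det Prep Det.
Verifying each rule — rule 1 holds; rule 2 holds; rule 3 holds; rule 4 holds.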